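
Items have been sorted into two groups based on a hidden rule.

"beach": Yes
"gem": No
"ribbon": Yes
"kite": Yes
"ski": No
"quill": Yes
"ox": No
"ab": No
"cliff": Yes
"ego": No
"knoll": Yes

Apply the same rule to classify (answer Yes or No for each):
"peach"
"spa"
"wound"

Yes, No, Yes

The simplest hypothesis consistent with all the labels is: length ≥ 4.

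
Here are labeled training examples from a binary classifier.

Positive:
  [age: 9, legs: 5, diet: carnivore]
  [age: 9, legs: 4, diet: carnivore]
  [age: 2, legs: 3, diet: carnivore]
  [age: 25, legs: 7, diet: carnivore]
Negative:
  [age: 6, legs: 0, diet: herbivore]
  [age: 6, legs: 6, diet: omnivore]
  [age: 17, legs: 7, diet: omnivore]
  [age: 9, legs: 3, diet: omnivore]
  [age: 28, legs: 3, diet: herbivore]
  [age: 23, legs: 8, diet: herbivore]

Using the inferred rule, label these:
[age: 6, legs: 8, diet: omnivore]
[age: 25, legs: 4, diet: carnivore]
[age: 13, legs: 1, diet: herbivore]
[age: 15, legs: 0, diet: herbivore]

Negative, Positive, Negative, Negative

One predicate separates the groups cleanly: diet is carnivore.
Negative: [age: 6, legs: 8, diet: omnivore], since diet is omnivore. Positive: [age: 25, legs: 4, diet: carnivore], since diet is carnivore. Negative: [age: 13, legs: 1, diet: herbivore], since diet is herbivore. Negative: [age: 15, legs: 0, diet: herbivore], since diet is herbivore.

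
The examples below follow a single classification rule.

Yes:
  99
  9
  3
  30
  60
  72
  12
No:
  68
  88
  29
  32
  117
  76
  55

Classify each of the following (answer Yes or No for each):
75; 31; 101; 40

Yes, No, No, No

All 'Yes' examples share one property — multiple of 3 AND at most 99 — and every 'No' example lacks it.
75 → 75 = 3·25, 75 ≤ 99 → Yes. 31 → 31 = 3·10 + 1, 31 ≤ 99 → No. 101 → 101 = 3·33 + 2, 101 > 99 → No. 40 → 40 = 3·13 + 1, 40 ≤ 99 → No.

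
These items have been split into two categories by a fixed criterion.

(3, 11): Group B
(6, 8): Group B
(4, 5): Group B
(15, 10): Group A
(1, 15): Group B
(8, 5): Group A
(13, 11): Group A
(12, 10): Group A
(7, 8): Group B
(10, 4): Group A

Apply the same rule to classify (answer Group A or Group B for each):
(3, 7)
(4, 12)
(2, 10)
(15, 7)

Group B, Group B, Group B, Group A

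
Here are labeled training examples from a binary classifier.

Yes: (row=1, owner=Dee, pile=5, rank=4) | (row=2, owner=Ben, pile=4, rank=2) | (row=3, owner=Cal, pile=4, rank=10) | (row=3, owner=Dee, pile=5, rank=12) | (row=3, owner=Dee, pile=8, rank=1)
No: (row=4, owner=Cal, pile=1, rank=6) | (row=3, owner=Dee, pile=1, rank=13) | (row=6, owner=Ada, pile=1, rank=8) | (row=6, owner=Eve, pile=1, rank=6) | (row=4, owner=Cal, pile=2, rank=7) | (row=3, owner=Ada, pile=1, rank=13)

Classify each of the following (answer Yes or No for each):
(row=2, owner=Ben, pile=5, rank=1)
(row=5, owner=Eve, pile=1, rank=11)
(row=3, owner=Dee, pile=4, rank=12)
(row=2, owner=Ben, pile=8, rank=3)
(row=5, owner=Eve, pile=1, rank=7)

Yes, No, Yes, Yes, No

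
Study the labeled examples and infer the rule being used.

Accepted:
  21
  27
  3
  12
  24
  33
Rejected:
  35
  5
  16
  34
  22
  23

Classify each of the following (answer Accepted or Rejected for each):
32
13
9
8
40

Rejected, Rejected, Accepted, Rejected, Rejected

The pattern is that an item is 'Accepted' exactly when: multiple of 3.
32 — 32 = 3·10 + 2, hence Rejected. 13 — 13 = 3·4 + 1, hence Rejected. 9 — 9 = 3·3, hence Accepted. 8 — 8 = 3·2 + 2, hence Rejected. 40 — 40 = 3·13 + 1, hence Rejected.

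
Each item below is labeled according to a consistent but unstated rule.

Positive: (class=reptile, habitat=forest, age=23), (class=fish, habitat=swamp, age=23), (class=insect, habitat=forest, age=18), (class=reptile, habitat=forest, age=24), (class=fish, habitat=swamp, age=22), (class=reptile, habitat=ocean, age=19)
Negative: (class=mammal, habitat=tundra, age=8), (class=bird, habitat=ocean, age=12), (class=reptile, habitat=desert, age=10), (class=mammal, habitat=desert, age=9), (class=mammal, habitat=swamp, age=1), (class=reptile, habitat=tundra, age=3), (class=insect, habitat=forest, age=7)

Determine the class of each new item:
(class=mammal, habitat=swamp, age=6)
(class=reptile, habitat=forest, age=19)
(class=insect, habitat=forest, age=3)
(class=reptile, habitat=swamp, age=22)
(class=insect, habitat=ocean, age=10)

Negative, Positive, Negative, Positive, Negative

Rule: age ≥ 18. This holds for each 'Positive' example and fails for each 'Negative' one.
(class=mammal, habitat=swamp, age=6): age = 6, fails the rule → Negative.
(class=reptile, habitat=forest, age=19): age = 19, has this property → Positive.
(class=insect, habitat=forest, age=3): age = 3, fails the rule → Negative.
(class=reptile, habitat=swamp, age=22): age = 22, has this property → Positive.
(class=insect, habitat=ocean, age=10): age = 10, fails the rule → Negative.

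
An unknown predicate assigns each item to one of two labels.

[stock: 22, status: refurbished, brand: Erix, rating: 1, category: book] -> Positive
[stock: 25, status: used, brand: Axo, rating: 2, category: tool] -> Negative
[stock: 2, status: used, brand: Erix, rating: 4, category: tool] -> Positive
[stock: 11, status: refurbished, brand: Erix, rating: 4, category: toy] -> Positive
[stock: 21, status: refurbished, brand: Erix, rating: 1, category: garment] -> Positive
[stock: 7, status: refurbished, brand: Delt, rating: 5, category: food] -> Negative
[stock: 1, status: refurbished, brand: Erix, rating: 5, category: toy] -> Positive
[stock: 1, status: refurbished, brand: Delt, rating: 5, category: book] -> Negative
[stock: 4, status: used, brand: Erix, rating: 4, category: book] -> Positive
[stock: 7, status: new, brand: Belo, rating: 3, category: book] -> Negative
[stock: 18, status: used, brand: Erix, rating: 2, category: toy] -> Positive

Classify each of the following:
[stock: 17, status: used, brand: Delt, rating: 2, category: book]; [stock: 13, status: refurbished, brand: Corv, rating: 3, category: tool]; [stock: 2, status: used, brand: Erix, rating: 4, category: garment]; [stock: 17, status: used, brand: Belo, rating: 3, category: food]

Negative, Negative, Positive, Negative

Looking at the examples, the only property every 'Positive' case has and every 'Negative' case lacks is: brand is Erix.
[stock: 17, status: used, brand: Delt, rating: 2, category: book] → brand is Delt → Negative.
[stock: 13, status: refurbished, brand: Corv, rating: 3, category: tool] → brand is Corv → Negative.
[stock: 2, status: used, brand: Erix, rating: 4, category: garment] → brand is Erix → Positive.
[stock: 17, status: used, brand: Belo, rating: 3, category: food] → brand is Belo → Negative.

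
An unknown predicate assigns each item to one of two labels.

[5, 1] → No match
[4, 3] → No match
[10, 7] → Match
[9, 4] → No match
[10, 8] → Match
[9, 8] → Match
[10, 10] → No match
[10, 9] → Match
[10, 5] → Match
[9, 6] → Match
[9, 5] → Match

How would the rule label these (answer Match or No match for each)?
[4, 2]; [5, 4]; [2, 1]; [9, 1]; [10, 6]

No match, No match, No match, No match, Match

All 'Match' examples share one property — first > second AND sum ≥ 14 — and every 'No match' example lacks it.
[4, 2] → 4 > 2, 4+2 = 6 → No match. [5, 4] → 5 > 4, 5+4 = 9 → No match. [2, 1] → 2 > 1, 2+1 = 3 → No match. [9, 1] → 9 > 1, 9+1 = 10 → No match. [10, 6] → 10 > 6, 10+6 = 16 → Match.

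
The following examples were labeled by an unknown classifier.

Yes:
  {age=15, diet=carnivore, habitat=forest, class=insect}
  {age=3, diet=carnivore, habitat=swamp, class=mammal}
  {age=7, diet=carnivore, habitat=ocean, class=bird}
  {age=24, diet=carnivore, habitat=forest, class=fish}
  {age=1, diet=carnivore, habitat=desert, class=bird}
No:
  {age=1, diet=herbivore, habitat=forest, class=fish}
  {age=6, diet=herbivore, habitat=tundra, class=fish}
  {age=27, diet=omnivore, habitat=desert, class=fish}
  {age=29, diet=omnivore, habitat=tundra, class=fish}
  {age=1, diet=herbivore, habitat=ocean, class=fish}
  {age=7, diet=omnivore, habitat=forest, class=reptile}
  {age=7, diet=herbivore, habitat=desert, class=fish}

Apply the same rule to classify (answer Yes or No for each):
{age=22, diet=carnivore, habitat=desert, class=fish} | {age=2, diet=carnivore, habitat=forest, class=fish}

Yes, Yes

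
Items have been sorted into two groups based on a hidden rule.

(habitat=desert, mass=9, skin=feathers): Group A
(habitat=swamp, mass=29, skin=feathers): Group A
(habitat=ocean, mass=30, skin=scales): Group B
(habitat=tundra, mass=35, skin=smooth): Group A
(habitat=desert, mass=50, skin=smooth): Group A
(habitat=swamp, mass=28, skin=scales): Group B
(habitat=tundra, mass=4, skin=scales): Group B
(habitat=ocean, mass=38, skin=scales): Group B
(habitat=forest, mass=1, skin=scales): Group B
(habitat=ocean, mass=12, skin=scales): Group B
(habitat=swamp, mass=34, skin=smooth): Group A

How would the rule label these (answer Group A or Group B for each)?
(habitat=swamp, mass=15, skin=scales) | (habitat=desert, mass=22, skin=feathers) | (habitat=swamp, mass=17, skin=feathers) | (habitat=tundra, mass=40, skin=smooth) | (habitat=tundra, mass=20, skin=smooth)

Group B, Group A, Group A, Group A, Group A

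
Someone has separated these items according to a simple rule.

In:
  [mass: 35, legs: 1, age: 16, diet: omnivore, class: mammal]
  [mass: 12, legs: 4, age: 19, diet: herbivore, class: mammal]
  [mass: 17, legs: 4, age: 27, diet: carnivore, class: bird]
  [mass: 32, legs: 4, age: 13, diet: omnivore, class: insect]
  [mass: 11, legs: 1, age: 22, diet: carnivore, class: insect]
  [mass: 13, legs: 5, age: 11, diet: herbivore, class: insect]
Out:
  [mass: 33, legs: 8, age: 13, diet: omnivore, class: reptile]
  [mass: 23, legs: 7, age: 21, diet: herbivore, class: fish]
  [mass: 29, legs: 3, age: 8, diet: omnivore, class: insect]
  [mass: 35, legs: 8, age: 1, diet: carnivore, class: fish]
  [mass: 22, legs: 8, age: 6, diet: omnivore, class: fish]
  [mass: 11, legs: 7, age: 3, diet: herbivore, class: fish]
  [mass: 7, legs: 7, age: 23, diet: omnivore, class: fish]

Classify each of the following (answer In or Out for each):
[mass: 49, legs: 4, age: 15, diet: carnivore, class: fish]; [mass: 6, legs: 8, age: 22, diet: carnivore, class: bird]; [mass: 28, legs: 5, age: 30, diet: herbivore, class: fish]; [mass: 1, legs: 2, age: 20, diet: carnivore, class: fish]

The rule appears to be: age ≥ 11 AND legs ≤ 5.
[mass: 49, legs: 4, age: 15, diet: carnivore, class: fish]: In (age = 15, legs = 4).
[mass: 6, legs: 8, age: 22, diet: carnivore, class: bird]: Out (age = 22, legs = 8).
[mass: 28, legs: 5, age: 30, diet: herbivore, class: fish]: In (age = 30, legs = 5).
[mass: 1, legs: 2, age: 20, diet: carnivore, class: fish]: In (age = 20, legs = 2).

In, Out, In, In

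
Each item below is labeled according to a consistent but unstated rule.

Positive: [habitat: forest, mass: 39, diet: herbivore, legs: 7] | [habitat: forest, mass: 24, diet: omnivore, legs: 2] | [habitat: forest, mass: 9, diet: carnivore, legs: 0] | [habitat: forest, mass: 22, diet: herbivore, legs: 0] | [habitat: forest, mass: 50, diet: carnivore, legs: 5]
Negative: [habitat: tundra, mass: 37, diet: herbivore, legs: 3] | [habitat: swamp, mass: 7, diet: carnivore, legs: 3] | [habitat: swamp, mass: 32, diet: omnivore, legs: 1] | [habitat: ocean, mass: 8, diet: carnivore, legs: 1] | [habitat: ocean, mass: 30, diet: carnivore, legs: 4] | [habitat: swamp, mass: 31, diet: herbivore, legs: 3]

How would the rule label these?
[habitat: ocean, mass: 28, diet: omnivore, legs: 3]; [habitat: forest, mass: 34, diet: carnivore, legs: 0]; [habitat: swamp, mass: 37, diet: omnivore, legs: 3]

Negative, Positive, Negative

All 'Positive' examples share one property — habitat is forest — and every 'Negative' example lacks it.
[habitat: ocean, mass: 28, diet: omnivore, legs: 3] → habitat is ocean → Negative. [habitat: forest, mass: 34, diet: carnivore, legs: 0] → habitat is forest → Positive. [habitat: swamp, mass: 37, diet: omnivore, legs: 3] → habitat is swamp → Negative.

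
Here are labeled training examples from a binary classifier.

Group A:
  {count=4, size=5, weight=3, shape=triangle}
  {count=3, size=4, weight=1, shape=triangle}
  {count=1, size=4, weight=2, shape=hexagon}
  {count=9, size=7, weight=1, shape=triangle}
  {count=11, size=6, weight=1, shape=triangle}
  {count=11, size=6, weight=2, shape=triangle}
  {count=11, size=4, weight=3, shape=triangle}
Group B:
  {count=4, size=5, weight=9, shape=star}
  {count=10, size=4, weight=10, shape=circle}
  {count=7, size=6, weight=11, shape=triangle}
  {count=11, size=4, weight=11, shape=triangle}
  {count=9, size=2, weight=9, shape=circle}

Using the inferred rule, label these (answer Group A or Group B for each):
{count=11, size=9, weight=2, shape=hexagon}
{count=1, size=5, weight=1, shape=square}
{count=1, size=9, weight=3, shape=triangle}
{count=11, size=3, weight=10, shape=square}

'Group A' ⟺ weight ≤ 3.
Group A: {count=11, size=9, weight=2, shape=hexagon}, since weight = 2.
Group A: {count=1, size=5, weight=1, shape=square}, since weight = 1.
Group A: {count=1, size=9, weight=3, shape=triangle}, since weight = 3.
Group B: {count=11, size=3, weight=10, shape=square}, since weight = 10.

Group A, Group A, Group A, Group B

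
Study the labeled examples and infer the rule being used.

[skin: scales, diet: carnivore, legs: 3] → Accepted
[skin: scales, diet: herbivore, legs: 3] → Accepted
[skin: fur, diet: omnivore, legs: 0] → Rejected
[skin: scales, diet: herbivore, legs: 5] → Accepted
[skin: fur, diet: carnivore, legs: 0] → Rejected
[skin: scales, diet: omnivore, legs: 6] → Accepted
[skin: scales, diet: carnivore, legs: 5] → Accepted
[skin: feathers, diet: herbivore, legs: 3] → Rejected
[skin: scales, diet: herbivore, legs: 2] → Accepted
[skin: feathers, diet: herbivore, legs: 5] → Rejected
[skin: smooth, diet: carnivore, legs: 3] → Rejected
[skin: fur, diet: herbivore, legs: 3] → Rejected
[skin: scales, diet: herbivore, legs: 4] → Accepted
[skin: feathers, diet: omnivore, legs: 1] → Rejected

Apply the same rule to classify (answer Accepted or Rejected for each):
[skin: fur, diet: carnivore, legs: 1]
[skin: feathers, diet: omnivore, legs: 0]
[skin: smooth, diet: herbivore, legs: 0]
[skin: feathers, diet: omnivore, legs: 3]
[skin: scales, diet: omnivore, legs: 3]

Rule: skin is scales. This holds for each 'Accepted' example and fails for each 'Rejected' one.
Rejected: [skin: fur, diet: carnivore, legs: 1], since skin is fur.
Rejected: [skin: feathers, diet: omnivore, legs: 0], since skin is feathers.
Rejected: [skin: smooth, diet: herbivore, legs: 0], since skin is smooth.
Rejected: [skin: feathers, diet: omnivore, legs: 3], since skin is feathers.
Accepted: [skin: scales, diet: omnivore, legs: 3], since skin is scales.

Rejected, Rejected, Rejected, Rejected, Accepted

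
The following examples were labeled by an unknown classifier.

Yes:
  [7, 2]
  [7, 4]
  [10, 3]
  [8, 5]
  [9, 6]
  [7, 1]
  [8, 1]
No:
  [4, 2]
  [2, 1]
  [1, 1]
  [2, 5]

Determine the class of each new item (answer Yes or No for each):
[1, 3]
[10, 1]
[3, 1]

No, Yes, No

The pattern is that an item is 'Yes' exactly when: sum ≥ 8.
[1, 3]: 1+3 = 4 — doesn't qualify, so No.
[10, 1]: 10+1 = 11 — passes, so Yes.
[3, 1]: 3+1 = 4 — doesn't qualify, so No.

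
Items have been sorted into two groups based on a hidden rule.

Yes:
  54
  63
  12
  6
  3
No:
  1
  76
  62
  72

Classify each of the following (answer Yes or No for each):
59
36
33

A rule that fits every label: multiple of 3 AND at most 63 — true of each 'Yes' example, false of each 'No' one.
59 → 59 = 3·19 + 2, 59 ≤ 63 → No. 36 → 36 = 3·12, 36 ≤ 63 → Yes. 33 → 33 = 3·11, 33 ≤ 63 → Yes.

No, Yes, Yes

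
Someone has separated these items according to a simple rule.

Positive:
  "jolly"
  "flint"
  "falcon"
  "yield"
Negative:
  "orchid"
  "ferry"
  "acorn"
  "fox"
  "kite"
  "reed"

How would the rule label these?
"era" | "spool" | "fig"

A rule that fits every label: contains 'l' — true of each 'Positive' example, false of each 'Negative' one.
"era": no 'l', fails this test → Negative.
"spool": has 'l', meets the rule → Positive.
"fig": no 'l', fails this test → Negative.

Negative, Positive, Negative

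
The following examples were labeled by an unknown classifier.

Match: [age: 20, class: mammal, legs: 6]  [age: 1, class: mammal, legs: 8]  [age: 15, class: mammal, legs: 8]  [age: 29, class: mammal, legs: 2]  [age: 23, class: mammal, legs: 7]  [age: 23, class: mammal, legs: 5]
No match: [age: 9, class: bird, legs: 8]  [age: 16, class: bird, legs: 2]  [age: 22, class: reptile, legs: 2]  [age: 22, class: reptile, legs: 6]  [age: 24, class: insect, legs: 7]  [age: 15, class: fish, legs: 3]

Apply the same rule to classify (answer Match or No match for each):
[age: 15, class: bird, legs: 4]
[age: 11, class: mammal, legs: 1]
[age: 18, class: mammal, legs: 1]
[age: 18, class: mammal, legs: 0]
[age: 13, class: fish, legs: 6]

No match, Match, Match, Match, No match

Checking candidate rules against both groups, what survives is: class is mammal.
No match: [age: 15, class: bird, legs: 4], since class is bird. Match: [age: 11, class: mammal, legs: 1], since class is mammal. Match: [age: 18, class: mammal, legs: 1], since class is mammal. Match: [age: 18, class: mammal, legs: 0], since class is mammal. No match: [age: 13, class: fish, legs: 6], since class is fish.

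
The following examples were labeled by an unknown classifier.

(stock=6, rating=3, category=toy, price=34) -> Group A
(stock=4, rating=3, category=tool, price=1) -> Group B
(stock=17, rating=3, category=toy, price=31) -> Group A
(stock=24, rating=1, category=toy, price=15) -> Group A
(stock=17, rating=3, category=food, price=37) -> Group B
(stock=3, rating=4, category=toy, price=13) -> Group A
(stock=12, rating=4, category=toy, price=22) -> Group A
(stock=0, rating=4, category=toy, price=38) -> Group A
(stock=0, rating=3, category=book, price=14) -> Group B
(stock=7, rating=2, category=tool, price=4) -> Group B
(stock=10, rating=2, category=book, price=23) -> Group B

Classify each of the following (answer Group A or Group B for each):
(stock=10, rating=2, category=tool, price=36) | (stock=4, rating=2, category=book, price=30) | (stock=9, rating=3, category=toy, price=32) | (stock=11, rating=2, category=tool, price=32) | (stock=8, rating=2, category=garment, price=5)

Checking candidate rules against both groups, what survives is: category is toy.
(stock=10, rating=2, category=tool, price=36): Group B (category is tool). (stock=4, rating=2, category=book, price=30): Group B (category is book). (stock=9, rating=3, category=toy, price=32): Group A (category is toy). (stock=11, rating=2, category=tool, price=32): Group B (category is tool). (stock=8, rating=2, category=garment, price=5): Group B (category is garment).

Group B, Group B, Group A, Group B, Group B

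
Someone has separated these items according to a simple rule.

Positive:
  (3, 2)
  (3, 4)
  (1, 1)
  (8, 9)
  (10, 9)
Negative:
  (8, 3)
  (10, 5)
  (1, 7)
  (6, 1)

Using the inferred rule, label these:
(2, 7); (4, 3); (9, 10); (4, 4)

Negative, Positive, Positive, Positive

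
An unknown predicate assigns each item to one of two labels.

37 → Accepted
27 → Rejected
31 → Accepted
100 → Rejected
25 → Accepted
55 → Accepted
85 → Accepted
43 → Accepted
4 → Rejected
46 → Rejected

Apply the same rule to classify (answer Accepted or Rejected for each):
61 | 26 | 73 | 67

Accepted, Rejected, Accepted, Accepted

Rule: ≡ 1 (mod 6). This holds for each 'Accepted' example and fails for each 'Rejected' one.
61: Accepted (61 mod 6 = 1).
26: Rejected (26 mod 6 = 2).
73: Accepted (73 mod 6 = 1).
67: Accepted (67 mod 6 = 1).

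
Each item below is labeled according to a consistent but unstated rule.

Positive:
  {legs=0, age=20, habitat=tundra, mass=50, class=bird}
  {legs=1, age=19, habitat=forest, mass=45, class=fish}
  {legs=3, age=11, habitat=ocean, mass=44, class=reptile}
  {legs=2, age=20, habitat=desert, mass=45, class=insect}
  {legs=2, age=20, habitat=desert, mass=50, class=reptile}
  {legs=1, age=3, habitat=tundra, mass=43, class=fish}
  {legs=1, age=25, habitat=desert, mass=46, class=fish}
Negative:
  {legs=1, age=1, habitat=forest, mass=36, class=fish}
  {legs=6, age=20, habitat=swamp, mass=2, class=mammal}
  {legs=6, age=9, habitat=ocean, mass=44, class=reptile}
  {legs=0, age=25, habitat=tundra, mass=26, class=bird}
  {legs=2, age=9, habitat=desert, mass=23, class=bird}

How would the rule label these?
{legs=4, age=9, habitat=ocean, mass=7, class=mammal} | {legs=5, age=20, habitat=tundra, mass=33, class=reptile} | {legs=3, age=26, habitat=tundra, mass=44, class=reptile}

The distinguishing property — mass ≥ 43 AND legs ≤ 3 — holds for all the 'Positive' cases and none of the 'Negative' cases.
{legs=4, age=9, habitat=ocean, mass=7, class=mammal}: mass = 7, legs = 4, does not pass → Negative.
{legs=5, age=20, habitat=tundra, mass=33, class=reptile}: mass = 33, legs = 5, does not pass → Negative.
{legs=3, age=26, habitat=tundra, mass=44, class=reptile}: mass = 44, legs = 3, satisfies this → Positive.

Negative, Negative, Positive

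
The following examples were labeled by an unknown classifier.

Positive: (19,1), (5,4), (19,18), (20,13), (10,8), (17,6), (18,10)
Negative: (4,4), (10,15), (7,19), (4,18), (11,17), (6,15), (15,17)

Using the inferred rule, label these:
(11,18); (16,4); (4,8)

The rule appears to be: first > second.

Negative, Positive, Negative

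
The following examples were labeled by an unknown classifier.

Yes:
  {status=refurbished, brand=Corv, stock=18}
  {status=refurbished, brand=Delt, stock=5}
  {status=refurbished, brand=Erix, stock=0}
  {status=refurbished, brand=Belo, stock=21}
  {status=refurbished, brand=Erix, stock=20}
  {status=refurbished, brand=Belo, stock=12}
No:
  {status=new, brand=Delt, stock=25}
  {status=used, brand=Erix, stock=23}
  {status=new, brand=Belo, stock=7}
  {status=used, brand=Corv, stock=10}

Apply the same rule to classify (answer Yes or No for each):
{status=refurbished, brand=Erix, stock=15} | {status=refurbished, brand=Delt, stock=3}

A rule that fits every label: status is refurbished — true of each 'Yes' example, false of each 'No' one.
{status=refurbished, brand=Erix, stock=15} → status is refurbished → Yes. {status=refurbished, brand=Delt, stock=3} → status is refurbished → Yes.

Yes, Yes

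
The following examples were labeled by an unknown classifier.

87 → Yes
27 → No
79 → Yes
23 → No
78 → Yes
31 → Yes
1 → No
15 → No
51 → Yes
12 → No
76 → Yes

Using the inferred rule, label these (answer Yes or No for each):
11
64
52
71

No, Yes, Yes, Yes

'Yes' ⟺ at least 31.
11: No (11 < 31). 64: Yes (64 ≥ 31). 52: Yes (52 ≥ 31). 71: Yes (71 ≥ 31).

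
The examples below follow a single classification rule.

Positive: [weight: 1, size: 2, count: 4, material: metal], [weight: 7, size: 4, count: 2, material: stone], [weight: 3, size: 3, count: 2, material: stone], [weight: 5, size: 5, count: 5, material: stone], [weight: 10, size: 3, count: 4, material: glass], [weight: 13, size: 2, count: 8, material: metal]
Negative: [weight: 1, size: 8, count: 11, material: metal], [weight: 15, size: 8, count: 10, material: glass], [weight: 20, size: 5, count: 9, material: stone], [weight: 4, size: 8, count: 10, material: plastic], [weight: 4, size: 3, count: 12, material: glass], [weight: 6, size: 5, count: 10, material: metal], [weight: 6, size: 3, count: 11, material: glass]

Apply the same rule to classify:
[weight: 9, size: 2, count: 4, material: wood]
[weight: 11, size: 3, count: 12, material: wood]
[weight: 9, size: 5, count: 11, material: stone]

Positive, Negative, Negative

Every 'Positive' example satisfies: count ≤ 8. None of the 'Negative' examples do.
[weight: 9, size: 2, count: 4, material: wood] → count = 4 → Positive. [weight: 11, size: 3, count: 12, material: wood] → count = 12 → Negative. [weight: 9, size: 5, count: 11, material: stone] → count = 11 → Negative.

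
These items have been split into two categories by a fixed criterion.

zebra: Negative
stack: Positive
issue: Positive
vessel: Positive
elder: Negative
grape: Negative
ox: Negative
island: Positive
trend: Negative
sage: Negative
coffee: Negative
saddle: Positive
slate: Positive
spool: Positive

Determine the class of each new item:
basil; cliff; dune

'Positive' ⟺ length ≥ 5 AND contains 's'.
Positive: basil, since length 5, has 's'.
Negative: cliff, since length 5, no 's'.
Negative: dune, since length 4, no 's'.

Positive, Negative, Negative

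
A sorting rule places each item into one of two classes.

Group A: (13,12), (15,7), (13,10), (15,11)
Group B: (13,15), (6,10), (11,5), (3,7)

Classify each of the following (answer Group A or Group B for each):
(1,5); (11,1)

'Group A' ⟺ first > second AND sum ≥ 22.
Group B: (1,5), since 1 < 5, 1+5 = 6.
Group B: (11,1), since 11 > 1, 11+1 = 12.

Group B, Group B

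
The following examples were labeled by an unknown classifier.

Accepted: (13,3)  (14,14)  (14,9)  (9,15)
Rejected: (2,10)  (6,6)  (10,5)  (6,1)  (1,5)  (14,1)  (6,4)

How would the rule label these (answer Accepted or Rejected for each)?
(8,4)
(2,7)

Every 'Accepted' example satisfies: sum ≥ 16. None of the 'Rejected' examples do.
(8,4): Rejected (8+4 = 12).
(2,7): Rejected (2+7 = 9).

Rejected, Rejected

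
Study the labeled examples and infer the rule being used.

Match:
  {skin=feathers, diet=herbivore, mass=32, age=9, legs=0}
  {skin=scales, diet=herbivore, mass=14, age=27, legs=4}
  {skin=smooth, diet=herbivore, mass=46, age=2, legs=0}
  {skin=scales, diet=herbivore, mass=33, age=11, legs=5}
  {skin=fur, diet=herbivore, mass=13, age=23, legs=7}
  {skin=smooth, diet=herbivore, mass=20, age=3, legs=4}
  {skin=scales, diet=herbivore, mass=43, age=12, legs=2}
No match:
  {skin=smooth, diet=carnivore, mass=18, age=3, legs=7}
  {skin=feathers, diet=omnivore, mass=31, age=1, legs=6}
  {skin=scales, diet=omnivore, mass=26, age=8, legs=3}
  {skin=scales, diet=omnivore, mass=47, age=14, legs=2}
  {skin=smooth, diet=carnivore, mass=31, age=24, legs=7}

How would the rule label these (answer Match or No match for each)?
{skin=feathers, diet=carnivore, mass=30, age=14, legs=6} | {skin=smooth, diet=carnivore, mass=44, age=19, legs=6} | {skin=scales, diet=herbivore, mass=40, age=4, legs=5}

No match, No match, Match

The pattern is that an item is 'Match' exactly when: diet is herbivore.
{skin=feathers, diet=carnivore, mass=30, age=14, legs=6}: diet is carnivore — doesn't qualify, so No match.
{skin=smooth, diet=carnivore, mass=44, age=19, legs=6}: diet is carnivore — doesn't qualify, so No match.
{skin=scales, diet=herbivore, mass=40, age=4, legs=5}: diet is herbivore — fits, so Match.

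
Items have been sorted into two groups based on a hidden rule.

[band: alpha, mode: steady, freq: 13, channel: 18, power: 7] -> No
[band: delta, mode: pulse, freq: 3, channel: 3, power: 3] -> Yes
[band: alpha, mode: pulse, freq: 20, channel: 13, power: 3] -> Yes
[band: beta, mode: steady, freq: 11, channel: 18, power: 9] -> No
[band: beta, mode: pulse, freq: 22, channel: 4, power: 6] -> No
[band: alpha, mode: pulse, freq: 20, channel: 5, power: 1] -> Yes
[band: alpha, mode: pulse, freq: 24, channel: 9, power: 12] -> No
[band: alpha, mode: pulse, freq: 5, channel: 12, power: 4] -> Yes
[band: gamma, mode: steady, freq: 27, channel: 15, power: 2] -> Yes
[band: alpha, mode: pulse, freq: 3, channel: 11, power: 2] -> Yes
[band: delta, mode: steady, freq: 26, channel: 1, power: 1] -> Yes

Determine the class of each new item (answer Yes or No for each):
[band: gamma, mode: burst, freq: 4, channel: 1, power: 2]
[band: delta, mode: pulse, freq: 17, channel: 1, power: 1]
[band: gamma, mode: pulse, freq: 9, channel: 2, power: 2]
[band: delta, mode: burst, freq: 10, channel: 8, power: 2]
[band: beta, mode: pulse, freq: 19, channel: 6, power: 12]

'Yes' ⟺ power ≤ 4.
[band: gamma, mode: burst, freq: 4, channel: 1, power: 2]: power = 2, matches → Yes.
[band: delta, mode: pulse, freq: 17, channel: 1, power: 1]: power = 1, matches → Yes.
[band: gamma, mode: pulse, freq: 9, channel: 2, power: 2]: power = 2, matches → Yes.
[band: delta, mode: burst, freq: 10, channel: 8, power: 2]: power = 2, matches → Yes.
[band: beta, mode: pulse, freq: 19, channel: 6, power: 12]: power = 12, fails this test → No.

Yes, Yes, Yes, Yes, No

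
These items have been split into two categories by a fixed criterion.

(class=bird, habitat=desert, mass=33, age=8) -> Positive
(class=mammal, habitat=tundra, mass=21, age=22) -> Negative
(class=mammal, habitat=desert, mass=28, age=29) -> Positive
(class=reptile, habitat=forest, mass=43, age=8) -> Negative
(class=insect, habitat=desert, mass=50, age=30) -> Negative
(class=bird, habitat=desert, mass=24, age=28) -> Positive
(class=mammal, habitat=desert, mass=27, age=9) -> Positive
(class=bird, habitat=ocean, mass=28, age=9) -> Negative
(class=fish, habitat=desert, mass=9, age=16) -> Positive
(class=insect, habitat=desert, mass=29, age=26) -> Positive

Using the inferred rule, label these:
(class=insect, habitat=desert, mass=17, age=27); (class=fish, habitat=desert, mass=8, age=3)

Positive, Positive

The pattern is that an item is 'Positive' exactly when: habitat is desert AND age ≤ 29.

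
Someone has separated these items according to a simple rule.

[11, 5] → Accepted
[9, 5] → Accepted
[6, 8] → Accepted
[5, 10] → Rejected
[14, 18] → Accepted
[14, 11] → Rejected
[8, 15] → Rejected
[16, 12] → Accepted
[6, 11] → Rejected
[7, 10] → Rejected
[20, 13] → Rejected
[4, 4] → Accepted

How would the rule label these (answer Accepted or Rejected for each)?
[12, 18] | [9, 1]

Accepted, Accepted

The pattern is that an item is 'Accepted' exactly when: sum is even.
[12, 18]: 12+18 = 30, has this property → Accepted. [9, 1]: 9+1 = 10, has this property → Accepted.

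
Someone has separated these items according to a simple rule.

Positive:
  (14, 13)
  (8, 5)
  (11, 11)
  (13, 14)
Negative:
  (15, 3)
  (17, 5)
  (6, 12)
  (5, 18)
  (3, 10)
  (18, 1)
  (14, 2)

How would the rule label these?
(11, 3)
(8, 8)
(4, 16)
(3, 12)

Negative, Positive, Negative, Negative

The rule appears to be: |first − second| ≤ 3.
(11, 3): |11−3| = 8 — fails the rule, so Negative.
(8, 8): |8−8| = 0 — fits, so Positive.
(4, 16): |4−16| = 12 — fails the rule, so Negative.
(3, 12): |3−12| = 9 — fails the rule, so Negative.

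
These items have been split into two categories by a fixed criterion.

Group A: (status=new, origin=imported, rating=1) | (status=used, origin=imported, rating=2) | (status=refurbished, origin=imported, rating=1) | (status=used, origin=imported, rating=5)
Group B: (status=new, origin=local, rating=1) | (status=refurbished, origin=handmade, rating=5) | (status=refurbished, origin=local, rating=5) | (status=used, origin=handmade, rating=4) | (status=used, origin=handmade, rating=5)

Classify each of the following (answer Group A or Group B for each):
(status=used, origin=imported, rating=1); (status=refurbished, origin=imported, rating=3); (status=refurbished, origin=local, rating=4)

Group A, Group A, Group B

Comparing the two groups points to one rule — origin is imported.
(status=used, origin=imported, rating=1): origin is imported — satisfies this, so Group A.
(status=refurbished, origin=imported, rating=3): origin is imported — satisfies this, so Group A.
(status=refurbished, origin=local, rating=4): origin is local — does not satisfy this, so Group B.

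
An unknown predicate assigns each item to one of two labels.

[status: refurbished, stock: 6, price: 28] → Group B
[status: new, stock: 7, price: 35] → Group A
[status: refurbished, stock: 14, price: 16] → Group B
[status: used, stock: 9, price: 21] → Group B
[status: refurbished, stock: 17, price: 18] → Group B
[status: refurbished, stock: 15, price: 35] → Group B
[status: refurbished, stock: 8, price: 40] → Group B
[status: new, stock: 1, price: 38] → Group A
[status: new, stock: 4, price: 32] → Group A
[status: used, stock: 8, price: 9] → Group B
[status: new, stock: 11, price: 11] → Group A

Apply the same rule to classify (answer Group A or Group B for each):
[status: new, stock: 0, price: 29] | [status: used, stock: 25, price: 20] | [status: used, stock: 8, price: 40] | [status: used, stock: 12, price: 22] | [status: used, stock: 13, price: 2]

The simplest hypothesis consistent with all the labels is: status is new.

Group A, Group B, Group B, Group B, Group B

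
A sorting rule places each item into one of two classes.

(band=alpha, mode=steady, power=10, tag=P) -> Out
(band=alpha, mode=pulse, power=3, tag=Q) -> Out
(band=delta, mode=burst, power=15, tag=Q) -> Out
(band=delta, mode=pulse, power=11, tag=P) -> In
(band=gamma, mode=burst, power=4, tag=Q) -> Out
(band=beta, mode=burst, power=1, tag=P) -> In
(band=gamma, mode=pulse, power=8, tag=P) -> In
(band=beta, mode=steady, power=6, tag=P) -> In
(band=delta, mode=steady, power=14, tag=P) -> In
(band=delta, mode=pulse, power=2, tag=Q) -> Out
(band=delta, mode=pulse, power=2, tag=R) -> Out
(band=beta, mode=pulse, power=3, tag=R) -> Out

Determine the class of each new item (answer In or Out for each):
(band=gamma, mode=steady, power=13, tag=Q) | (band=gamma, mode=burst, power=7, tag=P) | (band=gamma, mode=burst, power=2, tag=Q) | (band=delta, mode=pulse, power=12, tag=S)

Out, In, Out, Out

All 'In' examples share one property — tag is P AND power ≠ 10 — and every 'Out' example lacks it.
(band=gamma, mode=steady, power=13, tag=Q): tag is Q, power = 13, does not pass → Out. (band=gamma, mode=burst, power=7, tag=P): tag is P, power = 7, satisfies this → In. (band=gamma, mode=burst, power=2, tag=Q): tag is Q, power = 2, does not pass → Out. (band=delta, mode=pulse, power=12, tag=S): tag is S, power = 12, does not pass → Out.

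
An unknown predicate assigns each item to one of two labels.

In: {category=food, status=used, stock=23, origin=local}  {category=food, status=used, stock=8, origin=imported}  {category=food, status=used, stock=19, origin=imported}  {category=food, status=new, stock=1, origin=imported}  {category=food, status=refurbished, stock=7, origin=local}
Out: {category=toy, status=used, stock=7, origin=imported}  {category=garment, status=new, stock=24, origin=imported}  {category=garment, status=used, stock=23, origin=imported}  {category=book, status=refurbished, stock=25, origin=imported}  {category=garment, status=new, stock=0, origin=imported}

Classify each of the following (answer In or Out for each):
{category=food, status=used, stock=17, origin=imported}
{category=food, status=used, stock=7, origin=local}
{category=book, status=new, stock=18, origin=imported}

'In' ⟺ category is food.
{category=food, status=used, stock=17, origin=imported}: In (category is food).
{category=food, status=used, stock=7, origin=local}: In (category is food).
{category=book, status=new, stock=18, origin=imported}: Out (category is book).

In, In, Out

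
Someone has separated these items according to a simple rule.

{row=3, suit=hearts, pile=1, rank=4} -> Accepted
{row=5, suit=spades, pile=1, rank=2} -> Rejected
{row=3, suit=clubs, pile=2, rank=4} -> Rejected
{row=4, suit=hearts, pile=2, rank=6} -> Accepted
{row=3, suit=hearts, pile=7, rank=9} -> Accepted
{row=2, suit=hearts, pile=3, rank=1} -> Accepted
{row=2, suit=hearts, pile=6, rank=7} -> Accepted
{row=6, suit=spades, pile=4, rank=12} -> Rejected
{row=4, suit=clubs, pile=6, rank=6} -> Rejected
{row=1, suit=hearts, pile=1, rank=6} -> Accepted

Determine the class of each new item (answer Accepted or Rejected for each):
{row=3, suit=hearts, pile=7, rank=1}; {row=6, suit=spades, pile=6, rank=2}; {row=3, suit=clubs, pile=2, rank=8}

Accepted, Rejected, Rejected

'Accepted' ⟺ suit is hearts.
{row=3, suit=hearts, pile=7, rank=1} → suit is hearts → Accepted.
{row=6, suit=spades, pile=6, rank=2} → suit is spades → Rejected.
{row=3, suit=clubs, pile=2, rank=8} → suit is clubs → Rejected.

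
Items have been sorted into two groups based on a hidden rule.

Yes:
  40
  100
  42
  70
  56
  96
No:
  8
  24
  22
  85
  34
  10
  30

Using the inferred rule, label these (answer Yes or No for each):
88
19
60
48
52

The rule appears to be: even AND at least 40.
88: 88 is even, 88 ≥ 40, has this property → Yes. 19: 19 is odd, 19 < 40, fails this test → No. 60: 60 is even, 60 ≥ 40, has this property → Yes. 48: 48 is even, 48 ≥ 40, has this property → Yes. 52: 52 is even, 52 ≥ 40, has this property → Yes.

Yes, No, Yes, Yes, Yes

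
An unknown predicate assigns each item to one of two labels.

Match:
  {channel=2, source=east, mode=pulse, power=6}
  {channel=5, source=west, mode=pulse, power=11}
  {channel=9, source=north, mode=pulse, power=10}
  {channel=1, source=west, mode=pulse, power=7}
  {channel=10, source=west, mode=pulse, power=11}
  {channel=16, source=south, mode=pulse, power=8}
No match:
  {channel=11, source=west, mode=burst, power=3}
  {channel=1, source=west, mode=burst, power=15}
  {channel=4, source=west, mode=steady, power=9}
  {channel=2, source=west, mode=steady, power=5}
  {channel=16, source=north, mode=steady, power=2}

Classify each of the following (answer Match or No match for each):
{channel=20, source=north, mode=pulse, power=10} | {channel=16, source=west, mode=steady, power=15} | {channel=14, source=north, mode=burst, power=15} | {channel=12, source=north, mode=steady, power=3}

Match, No match, No match, No match

Looking at the examples, the only property every 'Match' case has and every 'No match' case lacks is: mode is pulse.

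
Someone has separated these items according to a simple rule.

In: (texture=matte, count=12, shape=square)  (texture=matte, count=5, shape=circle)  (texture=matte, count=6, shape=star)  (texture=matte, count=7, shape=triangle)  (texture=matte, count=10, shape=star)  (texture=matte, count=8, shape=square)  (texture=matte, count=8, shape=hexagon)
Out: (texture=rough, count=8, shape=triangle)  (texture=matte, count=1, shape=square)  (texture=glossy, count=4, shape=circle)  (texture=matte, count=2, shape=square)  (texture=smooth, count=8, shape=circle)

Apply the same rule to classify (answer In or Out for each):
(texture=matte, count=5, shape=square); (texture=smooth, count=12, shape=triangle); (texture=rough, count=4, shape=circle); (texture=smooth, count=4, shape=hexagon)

The rule appears to be: texture is matte AND count ≥ 4.
In: (texture=matte, count=5, shape=square), since texture is matte, count = 5. Out: (texture=smooth, count=12, shape=triangle), since texture is smooth, count = 12. Out: (texture=rough, count=4, shape=circle), since texture is rough, count = 4. Out: (texture=smooth, count=4, shape=hexagon), since texture is smooth, count = 4.

In, Out, Out, Out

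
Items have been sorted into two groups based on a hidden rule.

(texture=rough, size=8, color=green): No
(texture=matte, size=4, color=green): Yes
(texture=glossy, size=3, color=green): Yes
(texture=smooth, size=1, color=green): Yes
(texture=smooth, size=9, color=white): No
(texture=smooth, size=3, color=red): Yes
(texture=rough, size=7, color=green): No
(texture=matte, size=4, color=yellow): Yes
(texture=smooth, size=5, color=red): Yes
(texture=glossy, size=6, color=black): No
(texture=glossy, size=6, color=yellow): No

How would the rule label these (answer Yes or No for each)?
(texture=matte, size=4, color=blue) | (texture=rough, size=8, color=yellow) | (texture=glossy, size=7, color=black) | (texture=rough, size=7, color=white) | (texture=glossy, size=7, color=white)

Yes, No, No, No, No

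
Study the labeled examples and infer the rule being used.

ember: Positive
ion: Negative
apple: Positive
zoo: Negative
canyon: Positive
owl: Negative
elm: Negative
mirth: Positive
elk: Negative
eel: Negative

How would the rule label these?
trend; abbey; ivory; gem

The distinguishing property — length ≥ 5 — holds for all the 'Positive' cases and none of the 'Negative' cases.
Positive: trend, since length 5.
Positive: abbey, since length 5.
Positive: ivory, since length 5.
Negative: gem, since length 3.

Positive, Positive, Positive, Negative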